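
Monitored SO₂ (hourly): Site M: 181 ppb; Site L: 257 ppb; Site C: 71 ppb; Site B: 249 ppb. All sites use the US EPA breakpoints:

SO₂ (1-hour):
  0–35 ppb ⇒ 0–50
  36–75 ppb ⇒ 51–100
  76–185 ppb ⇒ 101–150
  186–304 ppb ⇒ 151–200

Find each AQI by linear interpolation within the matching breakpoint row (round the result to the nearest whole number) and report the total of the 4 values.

Site M: row 76–185 (AQI 101–150). (150−101)·(181−76)/(185−76) + 101 = 49·105/109 + 101 ≈ 148.20 → 148.
Site L: row 186–304 (AQI 151–200). (200−151)·(257−186)/(304−186) + 151 = 49·71/118 + 151 ≈ 180.48 → 180.
Site C: row 36–75 (AQI 51–100). (100−51)·(71−36)/(75−36) + 51 = 49·35/39 + 51 ≈ 94.97 → 95.
Site B: row 186–304 (AQI 151–200). (200−151)·(249−186)/(304−186) + 151 = 49·63/118 + 151 ≈ 177.16 → 177.
AQIs: Site M=148, Site L=180, Site C=95, Site B=177. Sum = 148 + 180 + 95 + 177 = 600.

600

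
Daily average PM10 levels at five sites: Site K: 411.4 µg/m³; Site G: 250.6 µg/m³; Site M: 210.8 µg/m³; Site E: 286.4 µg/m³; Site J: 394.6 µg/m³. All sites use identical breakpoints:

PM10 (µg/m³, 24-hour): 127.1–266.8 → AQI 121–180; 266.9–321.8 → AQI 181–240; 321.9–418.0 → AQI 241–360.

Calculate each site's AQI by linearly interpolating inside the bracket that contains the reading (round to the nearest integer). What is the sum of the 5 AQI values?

Site K: 411.4 ∈ [321.9, 418.0] ↔ index [241, 360].
241 + (411.4−321.9)·(360−241)/(418.0−321.9) = 241 + 89.5·119/96.1 ≈ 351.83, so AQI = 352.
Site G: 250.6 ∈ [127.1, 266.8] ↔ index [121, 180].
121 + (250.6−127.1)·(180−121)/(266.8−127.1) = 121 + 123.5·59/139.7 ≈ 173.16, so AQI = 173.
Site M: 210.8 lies in 127.1–266.8, so I_lo=121, I_hi=180, C_lo=127.1, C_hi=266.8.
(180−121)/(266.8−127.1) × (210.8−127.1) + 121 = 59/139.7 × 83.7 + 121 ≈ 156.35 → 156.
Site E: row 266.9–321.8 (AQI 181–240). (240−181)·(286.4−266.9)/(321.8−266.9) + 181 = 59·19.5/54.9 + 181 ≈ 201.96 → 202.
Site J: 394.6 ∈ [321.9, 418.0] ↔ index [241, 360].
241 + (394.6−321.9)·(360−241)/(418.0−321.9) = 241 + 72.7·119/96.1 ≈ 331.02, so AQI = 331.
AQIs: Site K=352, Site G=173, Site M=156, Site E=202, Site J=331. Sum = 352 + 173 + 156 + 202 + 331 = 1214.

1214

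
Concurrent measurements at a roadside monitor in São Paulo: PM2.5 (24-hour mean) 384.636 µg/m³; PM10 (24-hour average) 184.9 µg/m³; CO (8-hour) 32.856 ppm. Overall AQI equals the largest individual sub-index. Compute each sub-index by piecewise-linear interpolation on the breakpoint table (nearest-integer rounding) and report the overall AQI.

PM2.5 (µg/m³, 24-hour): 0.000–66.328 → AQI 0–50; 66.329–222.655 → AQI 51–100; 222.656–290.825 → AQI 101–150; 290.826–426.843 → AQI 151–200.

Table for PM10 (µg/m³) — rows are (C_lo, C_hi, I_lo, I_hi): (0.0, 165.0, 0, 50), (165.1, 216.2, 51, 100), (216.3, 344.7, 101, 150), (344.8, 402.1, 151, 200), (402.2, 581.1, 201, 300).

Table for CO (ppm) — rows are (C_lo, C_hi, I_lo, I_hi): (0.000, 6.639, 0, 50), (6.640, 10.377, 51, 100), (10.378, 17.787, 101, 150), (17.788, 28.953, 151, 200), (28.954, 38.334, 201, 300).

PM2.5: row 290.826–426.843 (AQI 151–200). (200−151)·(384.636−290.826)/(426.843−290.826) + 151 = 49·93.810/136.017 + 151 ≈ 184.79 → 185.
PM10: 184.9 ∈ [165.1, 216.2] ↔ index [51, 100].
51 + (184.9−165.1)·(100−51)/(216.2−165.1) = 51 + 19.8·49/51.1 ≈ 69.99, so AQI = 70.
CO: 32.856 ∈ [28.954, 38.334] ↔ index [201, 300].
201 + (32.856−28.954)·(300−201)/(38.334−28.954) = 201 + 3.902·99/9.380 ≈ 242.18, so AQI = 242.
Sub-indices: PM2.5→185, PM10→70, CO→242. Overall AQI = max = 242; dominant pollutant is CO.
AQI 242: Very Unhealthy.

242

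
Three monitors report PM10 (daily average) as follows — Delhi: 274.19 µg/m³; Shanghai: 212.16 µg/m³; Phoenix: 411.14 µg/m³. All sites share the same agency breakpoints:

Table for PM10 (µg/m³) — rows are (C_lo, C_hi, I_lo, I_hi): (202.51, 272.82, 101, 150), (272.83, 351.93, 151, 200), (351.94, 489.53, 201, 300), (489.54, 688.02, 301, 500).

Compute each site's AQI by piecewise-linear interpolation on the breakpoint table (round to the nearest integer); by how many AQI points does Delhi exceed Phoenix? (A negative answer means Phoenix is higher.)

-92

Delhi 274.19: bracket 272.83–351.93 → index 151–200; slope 49/79.10, offset 1.36.
AQI = 151 + 49/79.10·1.36 ≈ 151.84 ⇒ 152.
Shanghai 212.16: bracket 202.51–272.82 → index 101–150; slope 49/70.31, offset 9.65.
AQI = 101 + 49/70.31·9.65 ≈ 107.73 ⇒ 108.
Phoenix: row 351.94–489.53 (AQI 201–300). (300−201)·(411.14−351.94)/(489.53−351.94) + 201 = 99·59.20/137.59 + 201 ≈ 243.60 → 244.
AQIs: Delhi=152, Shanghai=108, Phoenix=244. Delhi (152) − Phoenix (244) = -92.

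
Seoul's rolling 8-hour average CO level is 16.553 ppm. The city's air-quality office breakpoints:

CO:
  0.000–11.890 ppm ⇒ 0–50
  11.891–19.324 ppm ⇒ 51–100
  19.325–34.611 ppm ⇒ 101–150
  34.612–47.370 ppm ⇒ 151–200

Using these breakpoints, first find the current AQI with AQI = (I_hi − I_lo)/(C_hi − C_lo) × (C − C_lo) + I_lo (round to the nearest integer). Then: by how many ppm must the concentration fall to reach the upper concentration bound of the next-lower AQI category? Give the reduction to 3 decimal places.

CO: 16.553 lies in 11.891–19.324, so I_lo=51, I_hi=100, C_lo=11.891, C_hi=19.324.
(100−51)/(19.324−11.891) × (16.553−11.891) + 51 = 49/7.433 × 4.662 + 51 ≈ 81.73 → 82.
Current AQI 82 is in the Moderate range (51–100). The next-lower category tops out at AQI 50, whose upper concentration bound is 11.890 ppm.
Reduction needed = 16.553 − 11.890 = 4.663 ppm.

4.663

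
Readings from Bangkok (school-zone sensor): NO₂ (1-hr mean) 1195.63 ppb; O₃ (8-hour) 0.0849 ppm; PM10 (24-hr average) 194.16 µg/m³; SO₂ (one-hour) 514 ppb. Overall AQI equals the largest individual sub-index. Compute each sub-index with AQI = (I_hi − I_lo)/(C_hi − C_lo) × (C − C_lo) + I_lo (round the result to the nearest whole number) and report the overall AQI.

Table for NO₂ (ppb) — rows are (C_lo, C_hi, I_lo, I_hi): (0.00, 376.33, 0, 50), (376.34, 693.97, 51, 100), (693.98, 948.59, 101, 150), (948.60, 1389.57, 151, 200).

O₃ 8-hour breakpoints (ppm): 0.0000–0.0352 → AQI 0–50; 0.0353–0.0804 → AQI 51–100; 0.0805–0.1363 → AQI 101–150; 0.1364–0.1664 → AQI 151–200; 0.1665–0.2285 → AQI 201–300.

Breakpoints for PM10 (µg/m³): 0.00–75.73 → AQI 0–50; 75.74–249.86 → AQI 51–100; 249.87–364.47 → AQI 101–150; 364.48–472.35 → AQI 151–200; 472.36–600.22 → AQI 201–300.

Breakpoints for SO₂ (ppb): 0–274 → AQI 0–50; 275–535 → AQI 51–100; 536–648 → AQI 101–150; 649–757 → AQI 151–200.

NO₂: 1195.63 ∈ [948.60, 1389.57] ↔ index [151, 200].
151 + (1195.63−948.60)·(200−151)/(1389.57−948.60) = 151 + 247.03·49/440.97 ≈ 178.45, so AQI = 178.
O₃ 0.0849: bracket 0.0805–0.1363 → index 101–150; slope 49/0.0558, offset 0.0044.
AQI = 101 + 49/0.0558·0.0044 ≈ 104.86 ⇒ 105.
PM10: 194.16 ∈ [75.74, 249.86] ↔ index [51, 100].
51 + (194.16−75.74)·(100−51)/(249.86−75.74) = 51 + 118.42·49/174.12 ≈ 84.33, so AQI = 84.
SO₂: row 275–535 (AQI 51–100). (100−51)·(514−275)/(535−275) + 51 = 49·239/260 + 51 ≈ 96.04 → 96.
Sub-indices: NO₂→178, O₃→105, PM10→84, SO₂→96. Overall AQI = max = 178; dominant pollutant is NO₂.

178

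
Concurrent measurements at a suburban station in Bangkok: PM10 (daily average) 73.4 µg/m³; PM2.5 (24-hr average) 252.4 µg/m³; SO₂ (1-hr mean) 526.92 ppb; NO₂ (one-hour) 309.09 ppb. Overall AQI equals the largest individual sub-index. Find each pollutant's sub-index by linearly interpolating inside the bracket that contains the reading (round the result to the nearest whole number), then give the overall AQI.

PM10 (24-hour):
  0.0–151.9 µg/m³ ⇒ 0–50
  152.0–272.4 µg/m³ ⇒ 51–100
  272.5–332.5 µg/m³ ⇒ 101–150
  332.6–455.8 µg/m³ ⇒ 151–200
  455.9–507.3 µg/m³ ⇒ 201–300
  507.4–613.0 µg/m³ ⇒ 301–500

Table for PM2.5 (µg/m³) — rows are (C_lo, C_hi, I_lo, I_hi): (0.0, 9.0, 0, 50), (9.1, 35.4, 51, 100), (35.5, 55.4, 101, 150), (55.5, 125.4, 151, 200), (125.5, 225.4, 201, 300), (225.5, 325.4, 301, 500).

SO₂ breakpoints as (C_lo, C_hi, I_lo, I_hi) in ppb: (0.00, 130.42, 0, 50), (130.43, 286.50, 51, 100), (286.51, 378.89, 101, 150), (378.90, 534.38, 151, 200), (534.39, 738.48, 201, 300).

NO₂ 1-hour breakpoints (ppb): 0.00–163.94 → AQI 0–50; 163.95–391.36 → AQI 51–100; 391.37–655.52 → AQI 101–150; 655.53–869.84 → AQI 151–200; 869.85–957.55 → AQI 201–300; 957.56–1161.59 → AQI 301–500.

PM10 73.4: bracket 0.0–151.9 → index 0–50; slope 50/151.9, offset 73.4.
AQI = 0 + 50/151.9·73.4 ≈ 24.16 ⇒ 24.
PM2.5: 252.4 lies in 225.5–325.4, so I_lo=301, I_hi=500, C_lo=225.5, C_hi=325.4.
(500−301)/(325.4−225.5) × (252.4−225.5) + 301 = 199/99.9 × 26.9 + 301 ≈ 354.58 → 355.
SO₂ 526.92: bracket 378.90–534.38 → index 151–200; slope 49/155.48, offset 148.02.
AQI = 151 + 49/155.48·148.02 ≈ 197.65 ⇒ 198.
NO₂: 309.09 ∈ [163.95, 391.36] ↔ index [51, 100].
51 + (309.09−163.95)·(100−51)/(391.36−163.95) = 51 + 145.14·49/227.41 ≈ 82.27, so AQI = 82.
Sub-indices: PM10→24, PM2.5→355, SO₂→198, NO₂→82. Overall AQI = max = 355; dominant pollutant is PM2.5.

355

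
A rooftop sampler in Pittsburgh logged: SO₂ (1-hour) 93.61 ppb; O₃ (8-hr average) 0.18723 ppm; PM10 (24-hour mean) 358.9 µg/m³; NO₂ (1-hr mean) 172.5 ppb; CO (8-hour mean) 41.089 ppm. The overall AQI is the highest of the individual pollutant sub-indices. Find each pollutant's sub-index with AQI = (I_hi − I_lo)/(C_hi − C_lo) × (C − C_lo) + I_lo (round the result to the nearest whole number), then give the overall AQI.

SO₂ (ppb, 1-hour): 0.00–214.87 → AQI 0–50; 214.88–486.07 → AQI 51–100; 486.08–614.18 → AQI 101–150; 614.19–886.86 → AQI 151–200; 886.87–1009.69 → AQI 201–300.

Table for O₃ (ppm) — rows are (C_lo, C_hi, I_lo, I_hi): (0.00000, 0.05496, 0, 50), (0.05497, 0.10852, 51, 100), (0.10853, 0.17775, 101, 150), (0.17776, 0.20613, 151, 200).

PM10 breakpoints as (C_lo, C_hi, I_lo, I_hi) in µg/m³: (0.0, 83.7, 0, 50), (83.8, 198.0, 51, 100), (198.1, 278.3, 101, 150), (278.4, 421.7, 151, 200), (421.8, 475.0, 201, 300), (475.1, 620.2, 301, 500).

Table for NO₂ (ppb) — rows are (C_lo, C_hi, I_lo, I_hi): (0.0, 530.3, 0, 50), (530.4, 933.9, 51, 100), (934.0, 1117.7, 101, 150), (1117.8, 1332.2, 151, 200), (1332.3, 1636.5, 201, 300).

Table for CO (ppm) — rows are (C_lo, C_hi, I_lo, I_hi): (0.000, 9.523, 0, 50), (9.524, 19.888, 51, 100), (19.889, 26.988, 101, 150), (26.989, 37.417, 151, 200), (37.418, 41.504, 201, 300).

SO₂: 93.61 lies in 0.00–214.87, so I_lo=0, I_hi=50, C_lo=0.00, C_hi=214.87.
(50−0)/(214.87−0.00) × (93.61−0.00) + 0 = 50/214.87 × 93.61 + 0 ≈ 21.78 → 22.
O₃ 0.18723: bracket 0.17776–0.20613 → index 151–200; slope 49/0.02837, offset 0.00947.
AQI = 151 + 49/0.02837·0.00947 ≈ 167.36 ⇒ 167.
PM10: 358.9 ∈ [278.4, 421.7] ↔ index [151, 200].
151 + (358.9−278.4)·(200−151)/(421.7−278.4) = 151 + 80.5·49/143.3 ≈ 178.53, so AQI = 179.
NO₂: 172.5 lies in 0.0–530.3, so I_lo=0, I_hi=50, C_lo=0.0, C_hi=530.3.
(50−0)/(530.3−0.0) × (172.5−0.0) + 0 = 50/530.3 × 172.5 + 0 ≈ 16.26 → 16.
CO: 41.089 ∈ [37.418, 41.504] ↔ index [201, 300].
201 + (41.089−37.418)·(300−201)/(41.504−37.418) = 201 + 3.671·99/4.086 ≈ 289.94, so AQI = 290.
Sub-indices: SO₂→22, O₃→167, PM10→179, NO₂→16, CO→290. Overall AQI = max = 290; dominant pollutant is CO.

290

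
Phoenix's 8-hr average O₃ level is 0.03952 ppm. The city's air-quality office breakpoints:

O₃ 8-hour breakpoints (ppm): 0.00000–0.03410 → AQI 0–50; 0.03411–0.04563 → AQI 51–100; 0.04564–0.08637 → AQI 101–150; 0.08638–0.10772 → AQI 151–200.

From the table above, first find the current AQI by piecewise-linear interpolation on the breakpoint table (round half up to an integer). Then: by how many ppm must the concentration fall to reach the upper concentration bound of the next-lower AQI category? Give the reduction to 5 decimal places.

O₃ 0.03952: bracket 0.03411–0.04563 → index 51–100; slope 49/0.01152, offset 0.00541.
AQI = 51 + 49/0.01152·0.00541 ≈ 74.01 ⇒ 74.
Current AQI 74 is in the Moderate range (51–100). The next-lower category tops out at AQI 50, whose upper concentration bound is 0.03410 ppm.
Reduction needed = 0.03952 − 0.03410 = 0.00542 ppm.

0.00542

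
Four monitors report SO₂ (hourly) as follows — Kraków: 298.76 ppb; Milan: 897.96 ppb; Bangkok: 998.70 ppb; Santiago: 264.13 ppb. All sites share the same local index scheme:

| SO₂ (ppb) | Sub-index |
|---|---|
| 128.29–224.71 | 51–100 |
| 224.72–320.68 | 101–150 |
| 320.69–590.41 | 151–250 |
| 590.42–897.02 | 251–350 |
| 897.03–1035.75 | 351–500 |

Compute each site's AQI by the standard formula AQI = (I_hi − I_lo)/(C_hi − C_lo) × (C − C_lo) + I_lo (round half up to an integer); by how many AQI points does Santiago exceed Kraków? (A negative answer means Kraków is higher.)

-18

Kraków: 298.76 ∈ [224.72, 320.68] ↔ index [101, 150].
101 + (298.76−224.72)·(150−101)/(320.68−224.72) = 101 + 74.04·49/95.96 ≈ 138.81, so AQI = 139.
Milan 897.96: bracket 897.03–1035.75 → index 351–500; slope 149/138.72, offset 0.93.
AQI = 351 + 149/138.72·0.93 ≈ 352.00 ⇒ 352.
Bangkok: 998.70 ∈ [897.03, 1035.75] ↔ index [351, 500].
351 + (998.70−897.03)·(500−351)/(1035.75−897.03) = 351 + 101.67·149/138.72 ≈ 460.20, so AQI = 460.
Santiago: 264.13 lies in 224.72–320.68, so I_lo=101, I_hi=150, C_lo=224.72, C_hi=320.68.
(150−101)/(320.68−224.72) × (264.13−224.72) + 101 = 49/95.96 × 39.41 + 101 ≈ 121.12 → 121.
AQIs: Kraków=139, Milan=352, Bangkok=460, Santiago=121. Santiago (121) − Kraków (139) = -18.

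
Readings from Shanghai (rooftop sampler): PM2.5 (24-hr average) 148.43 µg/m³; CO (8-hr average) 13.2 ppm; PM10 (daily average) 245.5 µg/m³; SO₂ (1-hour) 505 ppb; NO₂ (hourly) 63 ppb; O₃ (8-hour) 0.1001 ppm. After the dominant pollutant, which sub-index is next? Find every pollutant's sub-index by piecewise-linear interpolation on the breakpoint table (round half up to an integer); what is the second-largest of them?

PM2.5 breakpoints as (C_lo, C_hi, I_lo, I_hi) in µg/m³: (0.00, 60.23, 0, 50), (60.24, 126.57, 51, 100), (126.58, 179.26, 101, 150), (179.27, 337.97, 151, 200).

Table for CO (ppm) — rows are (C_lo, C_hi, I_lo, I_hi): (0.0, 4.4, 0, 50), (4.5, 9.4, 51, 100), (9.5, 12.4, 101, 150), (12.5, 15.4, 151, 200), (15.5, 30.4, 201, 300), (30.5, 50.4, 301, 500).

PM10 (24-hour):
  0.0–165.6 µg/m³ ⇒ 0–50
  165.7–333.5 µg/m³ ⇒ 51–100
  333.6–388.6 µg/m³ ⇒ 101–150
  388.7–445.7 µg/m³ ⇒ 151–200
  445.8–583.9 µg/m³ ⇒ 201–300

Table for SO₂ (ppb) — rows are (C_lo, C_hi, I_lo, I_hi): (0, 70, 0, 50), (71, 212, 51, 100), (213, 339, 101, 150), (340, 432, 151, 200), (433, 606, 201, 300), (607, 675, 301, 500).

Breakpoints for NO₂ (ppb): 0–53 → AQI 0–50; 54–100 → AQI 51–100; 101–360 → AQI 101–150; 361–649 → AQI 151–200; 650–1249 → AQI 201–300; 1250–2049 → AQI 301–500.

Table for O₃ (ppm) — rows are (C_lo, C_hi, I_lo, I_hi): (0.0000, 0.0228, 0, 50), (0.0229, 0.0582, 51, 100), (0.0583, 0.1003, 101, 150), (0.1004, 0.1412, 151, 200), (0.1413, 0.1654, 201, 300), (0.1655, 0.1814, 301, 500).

163

PM2.5 148.43: bracket 126.58–179.26 → index 101–150; slope 49/52.68, offset 21.85.
AQI = 101 + 49/52.68·21.85 ≈ 121.32 ⇒ 121.
CO 13.2: bracket 12.5–15.4 → index 151–200; slope 49/2.9, offset 0.7.
AQI = 151 + 49/2.9·0.7 ≈ 162.83 ⇒ 163.
PM10: row 165.7–333.5 (AQI 51–100). (100−51)·(245.5−165.7)/(333.5−165.7) + 51 = 49·79.8/167.8 + 51 ≈ 74.30 → 74.
SO₂: 505 lies in 433–606, so I_lo=201, I_hi=300, C_lo=433, C_hi=606.
(300−201)/(606−433) × (505−433) + 201 = 99/173 × 72 + 201 ≈ 242.20 → 242.
NO₂ 63: bracket 54–100 → index 51–100; slope 49/46, offset 9.
AQI = 51 + 49/46·9 ≈ 60.59 ⇒ 61.
O₃: 0.1001 lies in 0.0583–0.1003, so I_lo=101, I_hi=150, C_lo=0.0583, C_hi=0.1003.
(150−101)/(0.1003−0.0583) × (0.1001−0.0583) + 101 = 49/0.0420 × 0.0418 + 101 ≈ 149.77 → 150.
Sub-indices: PM2.5→121, CO→163, PM10→74, SO₂→242, NO₂→61, O₃→150. Ranked high→low: 242, 163, 150, 121, 74, 61. Second-highest sub-index = 163.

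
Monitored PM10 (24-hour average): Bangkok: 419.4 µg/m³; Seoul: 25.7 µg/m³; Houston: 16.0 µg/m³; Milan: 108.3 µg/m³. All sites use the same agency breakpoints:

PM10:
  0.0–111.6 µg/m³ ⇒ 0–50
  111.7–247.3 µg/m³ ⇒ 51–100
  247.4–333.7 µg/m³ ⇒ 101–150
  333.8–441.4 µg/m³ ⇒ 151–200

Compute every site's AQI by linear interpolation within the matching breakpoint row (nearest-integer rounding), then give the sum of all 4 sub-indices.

Bangkok: 419.4 lies in 333.8–441.4, so I_lo=151, I_hi=200, C_lo=333.8, C_hi=441.4.
(200−151)/(441.4−333.8) × (419.4−333.8) + 151 = 49/107.6 × 85.6 + 151 ≈ 189.98 → 190.
Seoul 25.7: bracket 0.0–111.6 → index 0–50; slope 50/111.6, offset 25.7.
AQI = 0 + 50/111.6·25.7 ≈ 11.51 ⇒ 12.
Houston: 16.0 lies in 0.0–111.6, so I_lo=0, I_hi=50, C_lo=0.0, C_hi=111.6.
(50−0)/(111.6−0.0) × (16.0−0.0) + 0 = 50/111.6 × 16.0 + 0 ≈ 7.17 → 7.
Milan: 108.3 lies in 0.0–111.6, so I_lo=0, I_hi=50, C_lo=0.0, C_hi=111.6.
(50−0)/(111.6−0.0) × (108.3−0.0) + 0 = 50/111.6 × 108.3 + 0 ≈ 48.52 → 49.
AQIs: Bangkok=190, Seoul=12, Houston=7, Milan=49. Sum = 190 + 12 + 7 + 49 = 258.

258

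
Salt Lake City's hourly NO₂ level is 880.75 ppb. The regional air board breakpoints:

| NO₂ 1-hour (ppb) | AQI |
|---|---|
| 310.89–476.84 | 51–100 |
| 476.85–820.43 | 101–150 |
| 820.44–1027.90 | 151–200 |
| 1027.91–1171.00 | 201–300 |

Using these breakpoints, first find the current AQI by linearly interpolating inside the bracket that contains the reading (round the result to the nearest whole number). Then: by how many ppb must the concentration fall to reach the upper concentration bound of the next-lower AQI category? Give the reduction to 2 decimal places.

60.32

NO₂ 880.75: bracket 820.44–1027.90 → index 151–200; slope 49/207.46, offset 60.31.
AQI = 151 + 49/207.46·60.31 ≈ 165.24 ⇒ 165.
Current AQI 165 is in the Unhealthy range (151–200). The next-lower category tops out at AQI 150, whose upper concentration bound is 820.43 ppb.
Reduction needed = 880.75 − 820.43 = 60.32 ppb.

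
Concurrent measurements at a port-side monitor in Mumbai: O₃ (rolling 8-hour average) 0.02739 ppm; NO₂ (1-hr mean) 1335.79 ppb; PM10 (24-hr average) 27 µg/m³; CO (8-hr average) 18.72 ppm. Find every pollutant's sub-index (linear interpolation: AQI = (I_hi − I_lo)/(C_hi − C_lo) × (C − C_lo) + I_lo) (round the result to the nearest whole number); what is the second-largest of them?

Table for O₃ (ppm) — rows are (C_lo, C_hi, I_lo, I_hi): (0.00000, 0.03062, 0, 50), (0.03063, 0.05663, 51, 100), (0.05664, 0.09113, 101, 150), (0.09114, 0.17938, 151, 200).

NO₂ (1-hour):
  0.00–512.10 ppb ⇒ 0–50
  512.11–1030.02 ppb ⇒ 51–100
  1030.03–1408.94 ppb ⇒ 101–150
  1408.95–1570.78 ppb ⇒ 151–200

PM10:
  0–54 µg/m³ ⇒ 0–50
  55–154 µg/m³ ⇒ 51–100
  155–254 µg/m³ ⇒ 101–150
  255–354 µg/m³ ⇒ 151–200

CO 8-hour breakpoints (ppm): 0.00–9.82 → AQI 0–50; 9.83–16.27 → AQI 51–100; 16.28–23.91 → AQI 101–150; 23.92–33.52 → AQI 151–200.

117

O₃ 0.02739: bracket 0.00000–0.03062 → index 0–50; slope 50/0.03062, offset 0.02739.
AQI = 0 + 50/0.03062·0.02739 ≈ 44.73 ⇒ 45.
NO₂ 1335.79: bracket 1030.03–1408.94 → index 101–150; slope 49/378.91, offset 305.76.
AQI = 101 + 49/378.91·305.76 ≈ 140.54 ⇒ 141.
PM10: row 0–54 (AQI 0–50). (50−0)·(27−0)/(54−0) + 0 = 50·27/54 + 0 ≈ 25.00 → 25.
CO: 18.72 ∈ [16.28, 23.91] ↔ index [101, 150].
101 + (18.72−16.28)·(150−101)/(23.91−16.28) = 101 + 2.44·49/7.63 ≈ 116.67, so AQI = 117.
Sub-indices: O₃→45, NO₂→141, PM10→25, CO→117. Ranked high→low: 141, 117, 45, 25. Second-highest sub-index = 117.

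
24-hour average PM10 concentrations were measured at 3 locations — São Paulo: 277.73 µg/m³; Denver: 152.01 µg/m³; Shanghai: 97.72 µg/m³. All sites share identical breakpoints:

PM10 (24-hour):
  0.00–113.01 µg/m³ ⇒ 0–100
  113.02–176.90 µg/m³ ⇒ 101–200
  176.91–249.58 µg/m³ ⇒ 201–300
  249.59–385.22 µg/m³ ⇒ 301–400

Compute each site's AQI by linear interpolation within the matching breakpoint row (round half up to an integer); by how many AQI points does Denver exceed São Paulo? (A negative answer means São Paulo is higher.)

São Paulo: row 249.59–385.22 (AQI 301–400). (400−301)·(277.73−249.59)/(385.22−249.59) + 301 = 99·28.14/135.63 + 301 ≈ 321.54 → 322.
Denver: row 113.02–176.90 (AQI 101–200). (200−101)·(152.01−113.02)/(176.90−113.02) + 101 = 99·38.99/63.88 + 101 ≈ 161.43 → 161.
Shanghai: 97.72 ∈ [0.00, 113.01] ↔ index [0, 100].
0 + (97.72−0.00)·(100−0)/(113.01−0.00) = 0 + 97.72·100/113.01 ≈ 86.47, so AQI = 86.
AQIs: São Paulo=322, Denver=161, Shanghai=86. Denver (161) − São Paulo (322) = -161.

-161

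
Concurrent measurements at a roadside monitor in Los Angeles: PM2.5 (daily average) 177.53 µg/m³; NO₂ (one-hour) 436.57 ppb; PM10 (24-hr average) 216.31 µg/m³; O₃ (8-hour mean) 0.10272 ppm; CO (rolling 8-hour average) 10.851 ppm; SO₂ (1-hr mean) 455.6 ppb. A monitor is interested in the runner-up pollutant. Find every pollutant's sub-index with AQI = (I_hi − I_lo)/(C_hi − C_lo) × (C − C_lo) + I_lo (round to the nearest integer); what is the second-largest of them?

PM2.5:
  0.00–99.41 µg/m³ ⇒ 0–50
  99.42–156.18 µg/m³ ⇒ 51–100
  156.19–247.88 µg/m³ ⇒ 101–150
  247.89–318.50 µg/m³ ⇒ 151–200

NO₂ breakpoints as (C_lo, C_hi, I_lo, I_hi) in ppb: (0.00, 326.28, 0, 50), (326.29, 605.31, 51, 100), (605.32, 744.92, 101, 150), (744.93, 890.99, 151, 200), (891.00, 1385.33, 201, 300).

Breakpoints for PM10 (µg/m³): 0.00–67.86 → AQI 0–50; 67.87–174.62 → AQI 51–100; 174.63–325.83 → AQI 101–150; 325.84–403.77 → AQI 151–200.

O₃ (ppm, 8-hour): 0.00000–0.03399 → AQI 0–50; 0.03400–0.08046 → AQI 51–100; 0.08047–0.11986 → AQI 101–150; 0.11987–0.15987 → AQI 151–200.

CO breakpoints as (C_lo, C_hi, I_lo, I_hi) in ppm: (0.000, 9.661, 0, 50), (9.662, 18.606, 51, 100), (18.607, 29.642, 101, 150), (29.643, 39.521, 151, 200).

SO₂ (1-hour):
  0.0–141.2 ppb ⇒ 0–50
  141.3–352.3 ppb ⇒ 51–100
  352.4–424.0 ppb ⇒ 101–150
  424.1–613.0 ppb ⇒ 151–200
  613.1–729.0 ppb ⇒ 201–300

PM2.5: 177.53 lies in 156.19–247.88, so I_lo=101, I_hi=150, C_lo=156.19, C_hi=247.88.
(150−101)/(247.88−156.19) × (177.53−156.19) + 101 = 49/91.69 × 21.34 + 101 ≈ 112.40 → 112.
NO₂: 436.57 ∈ [326.29, 605.31] ↔ index [51, 100].
51 + (436.57−326.29)·(100−51)/(605.31−326.29) = 51 + 110.28·49/279.02 ≈ 70.37, so AQI = 70.
PM10: row 174.63–325.83 (AQI 101–150). (150−101)·(216.31−174.63)/(325.83−174.63) + 101 = 49·41.68/151.20 + 101 ≈ 114.51 → 115.
O₃: 0.10272 lies in 0.08047–0.11986, so I_lo=101, I_hi=150, C_lo=0.08047, C_hi=0.11986.
(150−101)/(0.11986−0.08047) × (0.10272−0.08047) + 101 = 49/0.03939 × 0.02225 + 101 ≈ 128.68 → 129.
CO: 10.851 lies in 9.662–18.606, so I_lo=51, I_hi=100, C_lo=9.662, C_hi=18.606.
(100−51)/(18.606−9.662) × (10.851−9.662) + 51 = 49/8.944 × 1.189 + 51 ≈ 57.51 → 58.
SO₂: 455.6 lies in 424.1–613.0, so I_lo=151, I_hi=200, C_lo=424.1, C_hi=613.0.
(200−151)/(613.0−424.1) × (455.6−424.1) + 151 = 49/188.9 × 31.5 + 151 ≈ 159.17 → 159.
Sub-indices: PM2.5→112, NO₂→70, PM10→115, O₃→129, CO→58, SO₂→159. Ranked high→low: 159, 129, 115, 112, 70, 58. Second-highest sub-index = 129.

129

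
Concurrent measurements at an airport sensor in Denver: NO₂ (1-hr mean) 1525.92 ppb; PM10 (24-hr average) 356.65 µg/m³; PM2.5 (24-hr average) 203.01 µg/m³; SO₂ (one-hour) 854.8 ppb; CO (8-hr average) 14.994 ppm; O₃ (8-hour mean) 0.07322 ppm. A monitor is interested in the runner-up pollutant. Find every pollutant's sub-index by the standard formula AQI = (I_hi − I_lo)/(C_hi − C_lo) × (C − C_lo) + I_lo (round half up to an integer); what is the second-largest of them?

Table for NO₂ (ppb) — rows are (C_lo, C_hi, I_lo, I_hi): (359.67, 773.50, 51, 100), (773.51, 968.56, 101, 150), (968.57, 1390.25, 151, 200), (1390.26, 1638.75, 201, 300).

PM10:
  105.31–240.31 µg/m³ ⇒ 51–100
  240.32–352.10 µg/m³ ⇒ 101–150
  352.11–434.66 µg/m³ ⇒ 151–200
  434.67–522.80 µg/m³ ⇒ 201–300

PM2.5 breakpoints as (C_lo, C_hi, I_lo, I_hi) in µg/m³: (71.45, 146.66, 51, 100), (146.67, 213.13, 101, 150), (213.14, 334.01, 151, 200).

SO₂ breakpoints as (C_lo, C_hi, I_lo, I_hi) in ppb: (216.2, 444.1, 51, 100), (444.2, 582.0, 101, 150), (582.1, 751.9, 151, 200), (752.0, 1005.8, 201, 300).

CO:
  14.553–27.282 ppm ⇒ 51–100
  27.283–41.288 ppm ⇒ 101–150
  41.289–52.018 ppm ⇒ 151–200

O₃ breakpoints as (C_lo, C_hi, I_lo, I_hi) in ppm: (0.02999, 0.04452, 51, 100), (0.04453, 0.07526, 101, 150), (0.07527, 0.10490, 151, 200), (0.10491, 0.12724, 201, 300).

241

NO₂: 1525.92 ∈ [1390.26, 1638.75] ↔ index [201, 300].
201 + (1525.92−1390.26)·(300−201)/(1638.75−1390.26) = 201 + 135.66·99/248.49 ≈ 255.05, so AQI = 255.
PM10: row 352.11–434.66 (AQI 151–200). (200−151)·(356.65−352.11)/(434.66−352.11) + 151 = 49·4.54/82.55 + 151 ≈ 153.69 → 154.
PM2.5: row 146.67–213.13 (AQI 101–150). (150−101)·(203.01−146.67)/(213.13−146.67) + 101 = 49·56.34/66.46 + 101 ≈ 142.54 → 143.
SO₂: 854.8 lies in 752.0–1005.8, so I_lo=201, I_hi=300, C_lo=752.0, C_hi=1005.8.
(300−201)/(1005.8−752.0) × (854.8−752.0) + 201 = 99/253.8 × 102.8 + 201 ≈ 241.10 → 241.
CO 14.994: bracket 14.553–27.282 → index 51–100; slope 49/12.729, offset 0.441.
AQI = 51 + 49/12.729·0.441 ≈ 52.70 ⇒ 53.
O₃: 0.07322 lies in 0.04453–0.07526, so I_lo=101, I_hi=150, C_lo=0.04453, C_hi=0.07526.
(150−101)/(0.07526−0.04453) × (0.07322−0.04453) + 101 = 49/0.03073 × 0.02869 + 101 ≈ 146.75 → 147.
Sub-indices: NO₂→255, PM10→154, PM2.5→143, SO₂→241, CO→53, O₃→147. Ranked high→low: 255, 241, 154, 147, 143, 53. Second-highest sub-index = 241.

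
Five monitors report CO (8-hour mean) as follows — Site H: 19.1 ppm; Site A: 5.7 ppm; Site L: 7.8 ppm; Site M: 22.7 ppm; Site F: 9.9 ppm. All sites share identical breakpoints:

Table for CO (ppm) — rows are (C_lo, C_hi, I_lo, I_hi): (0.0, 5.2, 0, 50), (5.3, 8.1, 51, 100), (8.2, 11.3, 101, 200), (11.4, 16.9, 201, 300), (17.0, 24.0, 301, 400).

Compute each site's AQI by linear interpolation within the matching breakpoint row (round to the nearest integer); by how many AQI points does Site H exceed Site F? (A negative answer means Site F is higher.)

176

Site H 19.1: bracket 17.0–24.0 → index 301–400; slope 99/7.0, offset 2.1.
AQI = 301 + 99/7.0·2.1 ≈ 330.70 ⇒ 331.
Site A: 5.7 ∈ [5.3, 8.1] ↔ index [51, 100].
51 + (5.7−5.3)·(100−51)/(8.1−5.3) = 51 + 0.4·49/2.8 ≈ 58.00, so AQI = 58.
Site L: 7.8 ∈ [5.3, 8.1] ↔ index [51, 100].
51 + (7.8−5.3)·(100−51)/(8.1−5.3) = 51 + 2.5·49/2.8 ≈ 94.75, so AQI = 95.
Site M 22.7: bracket 17.0–24.0 → index 301–400; slope 99/7.0, offset 5.7.
AQI = 301 + 99/7.0·5.7 ≈ 381.61 ⇒ 382.
Site F: 9.9 lies in 8.2–11.3, so I_lo=101, I_hi=200, C_lo=8.2, C_hi=11.3.
(200−101)/(11.3−8.2) × (9.9−8.2) + 101 = 99/3.1 × 1.7 + 101 ≈ 155.29 → 155.
AQIs: Site H=331, Site A=58, Site L=95, Site M=382, Site F=155. Site H (331) − Site F (155) = 176.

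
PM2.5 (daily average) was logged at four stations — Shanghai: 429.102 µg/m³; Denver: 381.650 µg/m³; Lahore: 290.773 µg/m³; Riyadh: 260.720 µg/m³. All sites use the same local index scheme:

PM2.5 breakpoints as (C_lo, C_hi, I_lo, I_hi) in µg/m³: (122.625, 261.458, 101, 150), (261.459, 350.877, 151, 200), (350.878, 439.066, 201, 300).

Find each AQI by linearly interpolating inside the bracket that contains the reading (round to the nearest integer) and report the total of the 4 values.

842

Shanghai 429.102: bracket 350.878–439.066 → index 201–300; slope 99/88.188, offset 78.224.
AQI = 201 + 99/88.188·78.224 ≈ 288.81 ⇒ 289.
Denver: row 350.878–439.066 (AQI 201–300). (300−201)·(381.650−350.878)/(439.066−350.878) + 201 = 99·30.772/88.188 + 201 ≈ 235.54 → 236.
Lahore 290.773: bracket 261.459–350.877 → index 151–200; slope 49/89.418, offset 29.314.
AQI = 151 + 49/89.418·29.314 ≈ 167.06 ⇒ 167.
Riyadh: row 122.625–261.458 (AQI 101–150). (150−101)·(260.720−122.625)/(261.458−122.625) + 101 = 49·138.095/138.833 + 101 ≈ 149.74 → 150.
AQIs: Shanghai=289, Denver=236, Lahore=167, Riyadh=150. Sum = 289 + 236 + 167 + 150 = 842.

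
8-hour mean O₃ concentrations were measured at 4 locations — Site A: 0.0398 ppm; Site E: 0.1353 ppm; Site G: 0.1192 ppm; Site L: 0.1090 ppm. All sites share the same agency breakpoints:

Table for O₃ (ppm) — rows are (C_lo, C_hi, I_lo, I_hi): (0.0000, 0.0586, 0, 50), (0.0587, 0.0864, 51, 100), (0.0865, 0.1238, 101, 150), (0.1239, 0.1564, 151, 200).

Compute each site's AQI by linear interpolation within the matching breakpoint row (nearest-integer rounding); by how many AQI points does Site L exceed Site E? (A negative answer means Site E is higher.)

-37

Site A: 0.0398 lies in 0.0000–0.0586, so I_lo=0, I_hi=50, C_lo=0.0000, C_hi=0.0586.
(50−0)/(0.0586−0.0000) × (0.0398−0.0000) + 0 = 50/0.0586 × 0.0398 + 0 ≈ 33.96 → 34.
Site E: row 0.1239–0.1564 (AQI 151–200). (200−151)·(0.1353−0.1239)/(0.1564−0.1239) + 151 = 49·0.0114/0.0325 + 151 ≈ 168.19 → 168.
Site G 0.1192: bracket 0.0865–0.1238 → index 101–150; slope 49/0.0373, offset 0.0327.
AQI = 101 + 49/0.0373·0.0327 ≈ 143.96 ⇒ 144.
Site L: 0.1090 ∈ [0.0865, 0.1238] ↔ index [101, 150].
101 + (0.1090−0.0865)·(150−101)/(0.1238−0.0865) = 101 + 0.0225·49/0.0373 ≈ 130.56, so AQI = 131.
AQIs: Site A=34, Site E=168, Site G=144, Site L=131. Site L (131) − Site E (168) = -37.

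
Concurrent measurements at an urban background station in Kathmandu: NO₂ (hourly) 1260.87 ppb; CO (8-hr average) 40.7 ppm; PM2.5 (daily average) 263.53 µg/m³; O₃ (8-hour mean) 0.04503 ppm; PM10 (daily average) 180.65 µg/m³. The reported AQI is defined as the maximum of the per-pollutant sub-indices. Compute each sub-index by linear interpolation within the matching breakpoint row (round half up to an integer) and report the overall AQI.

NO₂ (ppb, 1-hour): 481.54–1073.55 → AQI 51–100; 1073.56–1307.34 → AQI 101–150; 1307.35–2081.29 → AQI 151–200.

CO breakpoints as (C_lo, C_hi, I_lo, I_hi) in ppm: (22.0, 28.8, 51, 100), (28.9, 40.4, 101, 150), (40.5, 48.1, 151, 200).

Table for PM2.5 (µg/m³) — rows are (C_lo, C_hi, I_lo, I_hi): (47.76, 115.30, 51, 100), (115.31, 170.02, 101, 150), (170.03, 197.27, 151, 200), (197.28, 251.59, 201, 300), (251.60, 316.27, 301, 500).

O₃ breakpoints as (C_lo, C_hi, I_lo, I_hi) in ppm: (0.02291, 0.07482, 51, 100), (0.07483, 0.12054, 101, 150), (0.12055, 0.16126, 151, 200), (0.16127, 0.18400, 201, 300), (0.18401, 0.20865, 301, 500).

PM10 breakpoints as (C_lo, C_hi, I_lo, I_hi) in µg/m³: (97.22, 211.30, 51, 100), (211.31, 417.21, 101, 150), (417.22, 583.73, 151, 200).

NO₂: row 1073.56–1307.34 (AQI 101–150). (150−101)·(1260.87−1073.56)/(1307.34−1073.56) + 101 = 49·187.31/233.78 + 101 ≈ 140.26 → 140.
CO: 40.7 ∈ [40.5, 48.1] ↔ index [151, 200].
151 + (40.7−40.5)·(200−151)/(48.1−40.5) = 151 + 0.2·49/7.6 ≈ 152.29, so AQI = 152.
PM2.5: 263.53 lies in 251.60–316.27, so I_lo=301, I_hi=500, C_lo=251.60, C_hi=316.27.
(500−301)/(316.27−251.60) × (263.53−251.60) + 301 = 199/64.67 × 11.93 + 301 ≈ 337.71 → 338.
O₃ 0.04503: bracket 0.02291–0.07482 → index 51–100; slope 49/0.05191, offset 0.02212.
AQI = 51 + 49/0.05191·0.02212 ≈ 71.88 ⇒ 72.
PM10: 180.65 lies in 97.22–211.30, so I_lo=51, I_hi=100, C_lo=97.22, C_hi=211.30.
(100−51)/(211.30−97.22) × (180.65−97.22) + 51 = 49/114.08 × 83.43 + 51 ≈ 86.84 → 87.
Sub-indices: NO₂→140, CO→152, PM2.5→338, O₃→72, PM10→87. Overall AQI = max = 338; dominant pollutant is PM2.5.
AQI 338: Hazardous.

338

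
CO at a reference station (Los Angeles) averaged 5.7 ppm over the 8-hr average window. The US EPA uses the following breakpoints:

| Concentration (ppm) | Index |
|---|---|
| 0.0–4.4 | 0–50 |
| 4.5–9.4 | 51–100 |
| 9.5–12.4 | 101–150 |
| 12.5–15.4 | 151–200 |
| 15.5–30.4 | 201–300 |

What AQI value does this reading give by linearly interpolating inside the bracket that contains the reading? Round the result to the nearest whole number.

63

CO 5.7: bracket 4.5–9.4 → index 51–100; slope 49/4.9, offset 1.2.
AQI = 51 + 49/4.9·1.2 ≈ 63.00 ⇒ 63.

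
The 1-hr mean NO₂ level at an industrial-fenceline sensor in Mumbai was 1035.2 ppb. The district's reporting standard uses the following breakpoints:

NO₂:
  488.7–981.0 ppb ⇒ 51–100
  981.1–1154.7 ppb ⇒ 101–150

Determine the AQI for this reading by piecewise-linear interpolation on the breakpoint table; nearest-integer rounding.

116

NO₂: 1035.2 ∈ [981.1, 1154.7] ↔ index [101, 150].
101 + (1035.2−981.1)·(150−101)/(1154.7−981.1) = 101 + 54.1·49/173.6 ≈ 116.27, so AQI = 116.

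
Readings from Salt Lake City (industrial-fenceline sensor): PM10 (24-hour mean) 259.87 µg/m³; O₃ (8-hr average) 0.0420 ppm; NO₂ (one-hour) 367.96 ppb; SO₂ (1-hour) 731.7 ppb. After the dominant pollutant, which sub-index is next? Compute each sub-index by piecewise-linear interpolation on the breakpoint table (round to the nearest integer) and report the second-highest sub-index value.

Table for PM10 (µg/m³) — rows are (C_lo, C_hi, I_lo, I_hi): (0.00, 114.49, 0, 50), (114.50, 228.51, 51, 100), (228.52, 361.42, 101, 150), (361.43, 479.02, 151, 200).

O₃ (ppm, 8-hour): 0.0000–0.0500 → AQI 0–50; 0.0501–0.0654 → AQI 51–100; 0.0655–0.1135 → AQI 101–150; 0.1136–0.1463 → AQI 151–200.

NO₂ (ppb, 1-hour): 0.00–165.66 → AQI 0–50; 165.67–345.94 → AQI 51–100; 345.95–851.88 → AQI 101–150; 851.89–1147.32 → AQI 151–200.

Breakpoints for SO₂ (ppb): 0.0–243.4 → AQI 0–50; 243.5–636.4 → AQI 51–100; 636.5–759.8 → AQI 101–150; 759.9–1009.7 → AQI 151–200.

113

PM10: 259.87 ∈ [228.52, 361.42] ↔ index [101, 150].
101 + (259.87−228.52)·(150−101)/(361.42−228.52) = 101 + 31.35·49/132.90 ≈ 112.56, so AQI = 113.
O₃: 0.0420 lies in 0.0000–0.0500, so I_lo=0, I_hi=50, C_lo=0.0000, C_hi=0.0500.
(50−0)/(0.0500−0.0000) × (0.0420−0.0000) + 0 = 50/0.0500 × 0.0420 + 0 ≈ 42.00 → 42.
NO₂: row 345.95–851.88 (AQI 101–150). (150−101)·(367.96−345.95)/(851.88−345.95) + 101 = 49·22.01/505.93 + 101 ≈ 103.13 → 103.
SO₂ 731.7: bracket 636.5–759.8 → index 101–150; slope 49/123.3, offset 95.2.
AQI = 101 + 49/123.3·95.2 ≈ 138.83 ⇒ 139.
Sub-indices: PM10→113, O₃→42, NO₂→103, SO₂→139. Ranked high→low: 139, 113, 103, 42. Second-highest sub-index = 113.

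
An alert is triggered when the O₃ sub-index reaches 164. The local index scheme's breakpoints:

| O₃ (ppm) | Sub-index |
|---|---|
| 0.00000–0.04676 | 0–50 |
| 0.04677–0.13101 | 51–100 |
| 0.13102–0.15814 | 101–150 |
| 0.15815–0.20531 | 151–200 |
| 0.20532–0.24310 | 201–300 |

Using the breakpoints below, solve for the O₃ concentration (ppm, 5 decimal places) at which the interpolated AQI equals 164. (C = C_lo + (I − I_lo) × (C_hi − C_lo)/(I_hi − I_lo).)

0.17066

AQI 164 lies in the 151–200 band, which corresponds to 0.15815–0.20531 ppm.
C = 0.15815 + (164−151)×(0.20531−0.15815)/(200−151) = 0.15815 + 13×0.04716/49 ≈ 0.1706618 ppm → 0.17066 ppm to 5 dp.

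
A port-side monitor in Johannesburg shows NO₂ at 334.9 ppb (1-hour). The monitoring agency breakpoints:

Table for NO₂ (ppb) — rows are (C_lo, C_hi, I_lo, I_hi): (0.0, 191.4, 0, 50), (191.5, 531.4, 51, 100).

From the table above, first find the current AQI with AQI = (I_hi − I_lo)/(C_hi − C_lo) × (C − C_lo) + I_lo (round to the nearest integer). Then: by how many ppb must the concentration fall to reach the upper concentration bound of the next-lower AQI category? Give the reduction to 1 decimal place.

NO₂: 334.9 lies in 191.5–531.4, so I_lo=51, I_hi=100, C_lo=191.5, C_hi=531.4.
(100−51)/(531.4−191.5) × (334.9−191.5) + 51 = 49/339.9 × 143.4 + 51 ≈ 71.67 → 72.
Current AQI 72 is in the Moderate range (51–100). The next-lower category tops out at AQI 50, whose upper concentration bound is 191.4 ppb.
Reduction needed = 334.9 − 191.4 = 143.5 ppb.

143.5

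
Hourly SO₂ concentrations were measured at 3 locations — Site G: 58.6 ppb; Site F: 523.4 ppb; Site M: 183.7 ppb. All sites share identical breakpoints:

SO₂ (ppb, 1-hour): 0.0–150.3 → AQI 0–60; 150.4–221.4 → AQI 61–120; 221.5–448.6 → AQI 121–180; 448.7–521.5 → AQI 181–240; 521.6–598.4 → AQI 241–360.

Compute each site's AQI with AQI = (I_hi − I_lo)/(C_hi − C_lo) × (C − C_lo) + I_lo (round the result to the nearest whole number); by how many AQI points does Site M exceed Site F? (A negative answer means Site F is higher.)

Site G: 58.6 ∈ [0.0, 150.3] ↔ index [0, 60].
0 + (58.6−0.0)·(60−0)/(150.3−0.0) = 0 + 58.6·60/150.3 ≈ 23.39, so AQI = 23.
Site F 523.4: bracket 521.6–598.4 → index 241–360; slope 119/76.8, offset 1.8.
AQI = 241 + 119/76.8·1.8 ≈ 243.79 ⇒ 244.
Site M 183.7: bracket 150.4–221.4 → index 61–120; slope 59/71.0, offset 33.3.
AQI = 61 + 59/71.0·33.3 ≈ 88.67 ⇒ 89.
AQIs: Site G=23, Site F=244, Site M=89. Site M (89) − Site F (244) = -155.

-155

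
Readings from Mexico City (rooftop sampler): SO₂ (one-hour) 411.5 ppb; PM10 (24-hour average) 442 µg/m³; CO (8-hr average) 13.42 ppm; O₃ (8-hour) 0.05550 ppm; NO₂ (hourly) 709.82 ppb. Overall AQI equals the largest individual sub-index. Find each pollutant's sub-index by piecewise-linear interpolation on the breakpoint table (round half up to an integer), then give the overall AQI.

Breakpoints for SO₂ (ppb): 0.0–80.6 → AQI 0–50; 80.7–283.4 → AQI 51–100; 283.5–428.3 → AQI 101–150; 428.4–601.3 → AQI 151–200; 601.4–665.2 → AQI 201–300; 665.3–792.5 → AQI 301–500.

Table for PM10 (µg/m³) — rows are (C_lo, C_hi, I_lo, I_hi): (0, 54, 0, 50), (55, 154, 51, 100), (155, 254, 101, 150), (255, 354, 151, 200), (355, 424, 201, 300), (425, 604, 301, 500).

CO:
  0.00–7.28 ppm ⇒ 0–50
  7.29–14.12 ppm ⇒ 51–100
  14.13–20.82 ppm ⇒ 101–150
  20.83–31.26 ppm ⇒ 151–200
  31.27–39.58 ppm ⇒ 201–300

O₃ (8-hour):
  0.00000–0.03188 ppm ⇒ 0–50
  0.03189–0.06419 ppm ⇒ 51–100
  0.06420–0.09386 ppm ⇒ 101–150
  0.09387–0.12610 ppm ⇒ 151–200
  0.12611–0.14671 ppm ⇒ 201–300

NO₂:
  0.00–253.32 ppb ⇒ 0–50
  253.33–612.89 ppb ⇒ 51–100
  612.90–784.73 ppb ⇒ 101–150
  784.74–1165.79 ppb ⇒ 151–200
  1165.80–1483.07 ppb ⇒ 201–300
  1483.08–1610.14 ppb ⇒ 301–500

320

SO₂: 411.5 lies in 283.5–428.3, so I_lo=101, I_hi=150, C_lo=283.5, C_hi=428.3.
(150−101)/(428.3−283.5) × (411.5−283.5) + 101 = 49/144.8 × 128.0 + 101 ≈ 144.31 → 144.
PM10: 442 ∈ [425, 604] ↔ index [301, 500].
301 + (442−425)·(500−301)/(604−425) = 301 + 17·199/179 ≈ 319.90, so AQI = 320.
CO: row 7.29–14.12 (AQI 51–100). (100−51)·(13.42−7.29)/(14.12−7.29) + 51 = 49·6.13/6.83 + 51 ≈ 94.98 → 95.
O₃: 0.05550 ∈ [0.03189, 0.06419] ↔ index [51, 100].
51 + (0.05550−0.03189)·(100−51)/(0.06419−0.03189) = 51 + 0.02361·49/0.03230 ≈ 86.82, so AQI = 87.
NO₂ 709.82: bracket 612.90–784.73 → index 101–150; slope 49/171.83, offset 96.92.
AQI = 101 + 49/171.83·96.92 ≈ 128.64 ⇒ 129.
Sub-indices: SO₂→144, PM10→320, CO→95, O₃→87, NO₂→129. Overall AQI = max = 320; dominant pollutant is PM10.
AQI 320: Hazardous.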